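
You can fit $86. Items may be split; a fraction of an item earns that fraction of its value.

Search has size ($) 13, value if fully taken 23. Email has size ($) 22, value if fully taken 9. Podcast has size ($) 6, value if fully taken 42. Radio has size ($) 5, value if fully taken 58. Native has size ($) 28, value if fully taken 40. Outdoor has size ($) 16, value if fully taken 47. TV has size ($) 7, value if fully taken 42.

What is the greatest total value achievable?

256.5

Sort by value density: Radio 58/5≈11.6, Podcast 42/6≈7, TV 42/7≈6, Outdoor 47/16≈2.94, Search 23/13≈1.77, Native 40/28≈1.43, Email 9/22≈0.409.
Radio: take in full, 5 $ for value 58 — 81 left.
All 6 $ of Podcast fit (value 42) — 75 remain.
TV: take in full, 7 $ for value 42 — 68 left.
Take all of Outdoor (16 $, value 47) — 52 $ left.
Search: take in full, 13 $ for value 23 — 39 left.
Take all of Native (28 $, value 40) — 11 $ left.
11 $ left: a 11/22 share of Email gives 9×11/22 = 4.5.
Total value = 256.5.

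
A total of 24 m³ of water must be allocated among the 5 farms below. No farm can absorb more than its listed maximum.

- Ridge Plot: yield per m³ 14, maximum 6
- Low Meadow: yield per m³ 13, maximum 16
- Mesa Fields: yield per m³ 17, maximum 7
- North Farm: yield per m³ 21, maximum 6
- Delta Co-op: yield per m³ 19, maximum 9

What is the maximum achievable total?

444

Highest yield per m³ first: North Farm 21 > Delta Co-op 19 > Mesa Fields 17 > Ridge Plot 14 > Low Meadow 13.
North Farm takes 6 to reach its cap of 6 — 18 left.
Give Delta Co-op 9 to hit its cap of 9 — 9 left.
Mesa Fields: +7 to 7 (cap) — 2 left.
Ridge Plot: +2 (room for 6) → 2. Pool exhausted.
Total = 14×2 + 17×7 + 21×6 + 19×9 = 444.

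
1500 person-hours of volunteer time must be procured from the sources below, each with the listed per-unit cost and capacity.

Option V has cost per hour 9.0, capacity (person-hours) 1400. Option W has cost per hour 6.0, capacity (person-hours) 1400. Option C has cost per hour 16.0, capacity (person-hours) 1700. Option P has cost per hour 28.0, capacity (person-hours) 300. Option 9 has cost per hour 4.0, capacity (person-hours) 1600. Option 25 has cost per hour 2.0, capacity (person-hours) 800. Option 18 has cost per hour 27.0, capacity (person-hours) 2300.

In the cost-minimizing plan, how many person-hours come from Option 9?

700

Cheapest first:
Take 800 from Option 25 at 2.0 → need 700 more.
Option 9 at 4.0: take 700 of its 1600 → requirement met.
Option W, Option V, Option C, Option 18, Option P: unused.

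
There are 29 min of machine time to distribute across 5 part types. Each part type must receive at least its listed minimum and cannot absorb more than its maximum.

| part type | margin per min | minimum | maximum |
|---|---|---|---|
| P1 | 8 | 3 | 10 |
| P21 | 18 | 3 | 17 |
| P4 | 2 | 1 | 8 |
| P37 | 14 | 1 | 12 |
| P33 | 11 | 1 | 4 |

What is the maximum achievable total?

Meeting every minimum uses 3+3+1+1+1 = 9 min, leaving 20.
Highest margin per min first: P21 18 > P37 14 > P33 11 > P1 8 > P4 2.
Give P21 14 more to hit its cap of 17 → 6 left.
Only 6 left; P37 takes them to reach 7.
Total = 8×3 + 18×17 + 2×1 + 14×7 + 11×1 = 441.

441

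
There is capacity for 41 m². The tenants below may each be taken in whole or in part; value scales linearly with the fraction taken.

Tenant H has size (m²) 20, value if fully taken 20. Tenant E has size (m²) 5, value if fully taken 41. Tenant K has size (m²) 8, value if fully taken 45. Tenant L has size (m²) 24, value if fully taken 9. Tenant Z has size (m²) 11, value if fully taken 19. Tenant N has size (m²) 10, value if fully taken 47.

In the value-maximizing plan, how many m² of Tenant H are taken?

7

Best value per unit of size first: Tenant E 41/5≈8.2, Tenant K 45/8≈5.62, Tenant N 47/10≈4.7, Tenant Z 19/11≈1.73, Tenant H 20/20≈1, Tenant L 9/24≈0.375.
All 5 m² of Tenant E fit (value 41) — 36 remain.
All 8 m² of Tenant K fit (value 45) — 28 remain.
All 10 m² of Tenant N fit (value 47) — 18 remain.
Tenant Z: take in full, 11 m² for value 19 — 7 left.
Only 7 m² remain; take 7/20 of Tenant H for value 20×7/20 = 7.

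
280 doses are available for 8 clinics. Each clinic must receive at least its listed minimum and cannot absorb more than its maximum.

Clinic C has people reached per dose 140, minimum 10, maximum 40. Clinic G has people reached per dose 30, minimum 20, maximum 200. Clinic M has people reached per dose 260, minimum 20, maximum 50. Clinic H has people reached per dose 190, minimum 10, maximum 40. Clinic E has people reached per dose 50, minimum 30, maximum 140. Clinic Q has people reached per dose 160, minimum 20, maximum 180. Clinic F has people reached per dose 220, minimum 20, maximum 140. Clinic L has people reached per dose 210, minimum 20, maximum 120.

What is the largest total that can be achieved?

Meeting every minimum uses 10+20+20+10+30+20+20+20 = 150 doses, leaving 130.
Highest people reached per dose first: Clinic M 260 > Clinic F 220 > Clinic L 210 > Clinic H 190 > Clinic Q 160 > Clinic C 140 > Clinic E 50 > Clinic G 30.
Clinic M: +30 to 50 (cap) — 100 left.
Clinic F has room for 120 more but only 100 remain, so it gets 120.
Total = 140×10 + 30×20 + 260×50 + 190×10 + 50×30 + 160×20 + 220×120 + 210×20 = 52200.

52200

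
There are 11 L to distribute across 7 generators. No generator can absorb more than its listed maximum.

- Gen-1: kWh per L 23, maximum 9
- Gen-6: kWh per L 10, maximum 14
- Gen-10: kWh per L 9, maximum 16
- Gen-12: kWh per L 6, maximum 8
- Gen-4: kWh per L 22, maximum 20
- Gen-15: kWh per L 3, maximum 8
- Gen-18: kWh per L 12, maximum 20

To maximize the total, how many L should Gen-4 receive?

Rank by kWh per L: Gen-1 23 > Gen-4 22 > Gen-18 12 > Gen-6 10 > Gen-10 9 > Gen-12 6 > Gen-15 3.
Gen-1 takes 9 to reach its cap of 9 → 2 left.
Gen-4 has room for 20 but only 2 remain, so it gets 2.

2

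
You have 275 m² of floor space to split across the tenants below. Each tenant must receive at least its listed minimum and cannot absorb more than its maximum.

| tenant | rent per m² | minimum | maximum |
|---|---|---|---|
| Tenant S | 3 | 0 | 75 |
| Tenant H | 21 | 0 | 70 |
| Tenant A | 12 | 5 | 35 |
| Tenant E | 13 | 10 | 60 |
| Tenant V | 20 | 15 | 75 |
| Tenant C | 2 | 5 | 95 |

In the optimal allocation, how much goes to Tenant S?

30

Meeting every minimum uses 0+0+5+10+15+5 = 35 m², leaving 240.
Rank by rent per m²: Tenant H 21 > Tenant V 20 > Tenant E 13 > Tenant A 12 > Tenant S 3 > Tenant C 2.
Tenant H: +70 to 70 (cap) → 170 left.
Tenant V takes 60 more to reach its cap of 75 → 110 left.
Tenant E: +50 to 60 (cap) → 60 left.
Tenant A takes 30 more to reach its cap of 35 → 30 left.
Tenant S: +30 (room for 75) → 30. Pool exhausted.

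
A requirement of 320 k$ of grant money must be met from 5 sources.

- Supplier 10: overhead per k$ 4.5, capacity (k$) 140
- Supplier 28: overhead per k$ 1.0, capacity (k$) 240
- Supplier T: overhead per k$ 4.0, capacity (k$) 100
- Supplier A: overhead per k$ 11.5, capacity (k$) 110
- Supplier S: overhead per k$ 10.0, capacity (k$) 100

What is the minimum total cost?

560

Fill from the cheapest source first.
Supplier 28 (1.0): use full 240 ; 80 k$ to go.
Take 80 from Supplier T at 4.0 to finish.
Supplier 10, Supplier S, Supplier A: unused.
Cost = 240×1.0 + 80×4.0 = 560.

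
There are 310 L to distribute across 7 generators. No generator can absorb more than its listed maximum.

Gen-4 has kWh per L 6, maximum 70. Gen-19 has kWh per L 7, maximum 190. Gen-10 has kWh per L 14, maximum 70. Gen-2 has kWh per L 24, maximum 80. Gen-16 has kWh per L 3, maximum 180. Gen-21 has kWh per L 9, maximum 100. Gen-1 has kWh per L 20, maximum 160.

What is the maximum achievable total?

6100

Order the generators by kWh per L: Gen-2 24 > Gen-1 20 > Gen-10 14 > Gen-21 9 > Gen-19 7 > Gen-4 6 > Gen-16 3.
Gen-2 takes 80 to reach its cap of 80 → 230 left.
Gen-1 takes 160 to reach its cap of 160 → 70 left.
Gen-10: +70 to 70 (cap) → 0 left.
Total = 14×70 + 24×80 + 20×160 = 6100.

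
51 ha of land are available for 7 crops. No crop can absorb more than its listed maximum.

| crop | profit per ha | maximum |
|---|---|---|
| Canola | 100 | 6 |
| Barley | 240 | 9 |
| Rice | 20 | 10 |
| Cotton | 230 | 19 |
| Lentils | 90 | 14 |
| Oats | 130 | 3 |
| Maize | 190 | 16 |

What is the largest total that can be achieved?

10360

Rank by profit per ha: Barley 240 > Cotton 230 > Maize 190 > Oats 130 > Canola 100 > Lentils 90 > Rice 20.
Give Barley 9 to hit its cap of 9 → 42 left.
Give Cotton 19 to hit its cap of 19 → 23 left.
Give Maize 16 to hit its cap of 16 → 7 left.
Give Oats 3 to hit its cap of 3 → 4 left.
Canola has room for 6 but only 4 remain, so it gets 4.
Total = 100×4 + 240×9 + 230×19 + 130×3 + 190×16 = 10360.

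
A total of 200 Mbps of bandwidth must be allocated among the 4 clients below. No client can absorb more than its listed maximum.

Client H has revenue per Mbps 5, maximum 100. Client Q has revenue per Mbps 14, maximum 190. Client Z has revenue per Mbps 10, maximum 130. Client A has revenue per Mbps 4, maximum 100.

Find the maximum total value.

2760

Highest revenue per Mbps first: Client Q 14 > Client Z 10 > Client H 5 > Client A 4.
Client Q takes 190 to reach its cap of 190 → 10 left.
Only 10 left; Client Z takes them to reach 10.
Total = 14×190 + 10×10 = 2760.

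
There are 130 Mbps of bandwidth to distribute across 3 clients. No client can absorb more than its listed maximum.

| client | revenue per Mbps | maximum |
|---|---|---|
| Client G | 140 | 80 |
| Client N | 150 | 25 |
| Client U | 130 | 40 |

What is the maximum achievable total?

18200

Rank by revenue per Mbps: Client N 150 > Client G 140 > Client U 130.
Give Client N 25 to hit its cap of 25 ; 105 left.
Client G takes 80 to reach its cap of 80 ; 25 left.
Client U: +25 (room for 40) → 25. Pool exhausted.
Total = 140×80 + 150×25 + 130×25 = 18200.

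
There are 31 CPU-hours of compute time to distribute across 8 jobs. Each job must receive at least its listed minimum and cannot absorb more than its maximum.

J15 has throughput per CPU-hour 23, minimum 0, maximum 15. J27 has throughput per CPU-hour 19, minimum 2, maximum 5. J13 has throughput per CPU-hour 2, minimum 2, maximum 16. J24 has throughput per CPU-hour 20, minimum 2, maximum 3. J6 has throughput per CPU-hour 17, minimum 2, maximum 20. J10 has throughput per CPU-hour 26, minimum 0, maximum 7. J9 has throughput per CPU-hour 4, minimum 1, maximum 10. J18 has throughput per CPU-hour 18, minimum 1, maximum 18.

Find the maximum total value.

642

Meeting every minimum uses 0+2+2+2+2+0+1+1 = 10 CPU-hours, leaving 21.
Rank by throughput per CPU-hour: J10 26 > J15 23 > J24 20 > J27 19 > J18 18 > J6 17 > J9 4 > J13 2.
J10: +7 to 7 (cap) ; 14 left.
J15 has room for 15 more but only 14 remain, so it gets 14.
Total = 23×14 + 19×2 + 2×2 + 20×2 + 17×2 + 26×7 + 4×1 + 18×1 = 642.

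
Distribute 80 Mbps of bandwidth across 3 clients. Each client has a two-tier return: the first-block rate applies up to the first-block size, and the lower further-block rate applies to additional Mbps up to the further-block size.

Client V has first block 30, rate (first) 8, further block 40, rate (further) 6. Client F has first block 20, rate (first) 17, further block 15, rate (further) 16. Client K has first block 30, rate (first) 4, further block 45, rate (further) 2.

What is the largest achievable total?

910

Order all 6 blocks by rate: Client F/T1 17 > Client F/T2 16 > Client V/T1 8 > Client V/T2 6 > Client K/T1 4 > Client K/T2 2.
Fill Client F T1 block (20 at 17) → 60 left.
Client F T2 at 16: fill all 15 → 45 left.
Client V/T1 (8): +30 → 15 left.
Client V T2 at 6: only 15 left, fill 15.
Total = 17×20 + 16×15 + 8×30 + 6×15 = 910.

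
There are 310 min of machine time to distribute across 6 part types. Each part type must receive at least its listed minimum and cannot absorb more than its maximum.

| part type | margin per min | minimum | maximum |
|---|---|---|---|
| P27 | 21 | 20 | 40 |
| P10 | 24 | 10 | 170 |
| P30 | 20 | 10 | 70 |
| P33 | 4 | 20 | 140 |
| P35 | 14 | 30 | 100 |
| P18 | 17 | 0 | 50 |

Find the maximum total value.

6420

Meeting every minimum uses 20+10+10+20+30+0 = 90 min, leaving 220.
Order the part types by margin per min: P10 24 > P27 21 > P30 20 > P18 17 > P35 14 > P33 4.
P10: +160 to 170 (cap) ; 60 left.
Give P27 20 more to hit its cap of 40 ; 40 left.
Only 40 left; P30 takes them to reach 50.
Total = 21×40 + 24×170 + 20×50 + 4×20 + 14×30 = 6420.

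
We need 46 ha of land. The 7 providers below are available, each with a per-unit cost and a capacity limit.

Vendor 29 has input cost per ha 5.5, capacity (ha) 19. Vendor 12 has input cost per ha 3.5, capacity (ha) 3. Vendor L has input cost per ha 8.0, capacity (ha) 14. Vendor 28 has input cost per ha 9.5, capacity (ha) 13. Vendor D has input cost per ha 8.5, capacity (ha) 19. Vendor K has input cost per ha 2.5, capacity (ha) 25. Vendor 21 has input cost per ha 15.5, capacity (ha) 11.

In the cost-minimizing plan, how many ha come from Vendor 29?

18

Use providers in increasing cost order.
Vendor K (2.5): use full 25 ; 21 ha to go.
Take 3 from Vendor 12 at 3.5 ; need 18 more.
Vendor 29 at 5.5: take 18 of its 19 ; requirement met.
Vendor L, Vendor D, Vendor 28, Vendor 21: unused.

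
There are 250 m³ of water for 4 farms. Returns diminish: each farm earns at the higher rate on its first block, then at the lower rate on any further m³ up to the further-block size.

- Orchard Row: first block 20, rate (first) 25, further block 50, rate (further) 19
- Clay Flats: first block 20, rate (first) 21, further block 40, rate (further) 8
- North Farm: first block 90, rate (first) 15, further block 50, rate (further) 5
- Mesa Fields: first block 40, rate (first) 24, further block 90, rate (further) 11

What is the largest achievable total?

4510

Order all 8 blocks by rate: Orchard Row/tier1 25 > Mesa Fields/tier1 24 > Clay Flats/tier1 21 > Orchard Row/tier2 19 > North Farm/tier1 15 > Mesa Fields/tier2 11 > Clay Flats/tier2 8 > North Farm/tier2 5.
Fill Orchard Row tier1 block (20 at 25) → 230 left.
Mesa Fields tier1 at 24: fill all 40 → 190 left.
Clay Flats/tier1 (21): +20 → 170 left.
Orchard Row/tier2 (19): +50 → 120 left.
Fill North Farm tier1 block (90 at 15) → 30 left.
Mesa Fields tier2 at 11: only 30 left, fill 30.
Total = 25×20 + 24×40 + 21×20 + 19×50 + 15×90 + 11×30 = 4510.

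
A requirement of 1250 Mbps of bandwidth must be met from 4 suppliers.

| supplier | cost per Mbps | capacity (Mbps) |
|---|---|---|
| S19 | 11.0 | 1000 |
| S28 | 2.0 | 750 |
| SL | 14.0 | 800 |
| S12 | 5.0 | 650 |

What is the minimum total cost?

Cheapest first:
S28 (2.0): use full 750 ; 500 Mbps to go.
S12 (5.0): take the remaining 500 ; done.
S19, SL: unused.
Cost = 750×2.0 + 500×5.0 = 4000.

4000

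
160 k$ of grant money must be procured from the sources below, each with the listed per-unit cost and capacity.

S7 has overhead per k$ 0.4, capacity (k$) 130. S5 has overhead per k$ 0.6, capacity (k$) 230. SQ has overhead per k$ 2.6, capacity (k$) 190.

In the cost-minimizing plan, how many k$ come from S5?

30

Use sources in increasing cost order.
S7 (0.4): use full 130 — 30 k$ to go.
S5 (0.6): take the remaining 30 — done.
SQ: unused.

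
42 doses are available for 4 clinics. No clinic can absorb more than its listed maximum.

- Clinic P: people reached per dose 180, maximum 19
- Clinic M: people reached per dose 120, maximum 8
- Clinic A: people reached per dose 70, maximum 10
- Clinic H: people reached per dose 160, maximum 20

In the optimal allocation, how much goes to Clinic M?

Rank by people reached per dose: Clinic P 180 > Clinic H 160 > Clinic M 120 > Clinic A 70.
Clinic P takes 19 to reach its cap of 19 → 23 left.
Clinic H: +20 to 20 (cap) → 3 left.
Clinic M: +3 (room for 8) → 3. Pool exhausted.

3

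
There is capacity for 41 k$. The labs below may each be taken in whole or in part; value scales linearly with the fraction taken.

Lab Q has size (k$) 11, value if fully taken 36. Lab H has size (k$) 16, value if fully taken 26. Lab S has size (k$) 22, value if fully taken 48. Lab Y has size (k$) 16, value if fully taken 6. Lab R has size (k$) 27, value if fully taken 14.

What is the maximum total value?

97

Rank by value-to-size ratio: Lab Q 36/11≈3.27, Lab S 48/22≈2.18, Lab H 26/16≈1.62, Lab R 14/27≈0.519, Lab Y 6/16≈0.375.
All 11 k$ of Lab Q fit (value 36) ; 30 remain.
Lab S: take in full, 22 k$ for value 48 ; 8 left.
Fill the last 8 k$ with part of Lab H: 8/16 of it earns 13.
Total value = 97.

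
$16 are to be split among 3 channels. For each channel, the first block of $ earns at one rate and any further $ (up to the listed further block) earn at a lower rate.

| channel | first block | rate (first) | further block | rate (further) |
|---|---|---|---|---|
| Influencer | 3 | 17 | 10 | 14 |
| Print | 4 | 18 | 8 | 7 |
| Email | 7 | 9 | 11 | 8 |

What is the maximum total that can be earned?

249

Rank every tier by rate: Print/tier1 18 > Influencer/tier1 17 > Influencer/tier2 14 > Email/tier1 9 > Email/tier2 8 > Print/tier2 7.
Fill Print tier1 block (4 at 18) → 12 left.
Fill Influencer tier1 block (3 at 17) → 9 left.
9 remain; put them into Influencer tier2 at 14.
Total = 18×4 + 17×3 + 14×9 = 249.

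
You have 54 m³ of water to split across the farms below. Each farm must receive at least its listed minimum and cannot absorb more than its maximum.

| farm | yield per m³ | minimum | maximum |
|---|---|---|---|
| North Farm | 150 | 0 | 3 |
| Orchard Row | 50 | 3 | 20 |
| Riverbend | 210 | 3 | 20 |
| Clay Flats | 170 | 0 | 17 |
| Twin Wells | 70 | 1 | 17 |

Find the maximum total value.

8460

Meeting every minimum uses 0+3+3+0+1 = 7 m³, leaving 47.
Rank by yield per m³: Riverbend 210 > Clay Flats 170 > North Farm 150 > Twin Wells 70 > Orchard Row 50.
Give Riverbend 17 more to hit its cap of 20 → 30 left.
Clay Flats: +17 to 17 (cap) → 13 left.
North Farm takes 3 more to reach its cap of 3 → 10 left.
Twin Wells: +10 (room for 16) → 11. Pool exhausted.
Total = 150×3 + 50×3 + 210×20 + 170×17 + 70×11 = 8460.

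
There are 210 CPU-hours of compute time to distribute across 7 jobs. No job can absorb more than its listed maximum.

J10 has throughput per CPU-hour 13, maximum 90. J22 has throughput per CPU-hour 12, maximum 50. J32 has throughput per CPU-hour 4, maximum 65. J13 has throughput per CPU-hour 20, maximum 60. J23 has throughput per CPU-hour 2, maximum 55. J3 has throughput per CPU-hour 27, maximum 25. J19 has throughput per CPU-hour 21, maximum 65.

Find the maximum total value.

Highest throughput per CPU-hour first: J3 27 > J19 21 > J13 20 > J10 13 > J22 12 > J32 4 > J23 2.
J3 takes 25 to reach its cap of 25 — 185 left.
J19: +65 to 65 (cap) — 120 left.
Give J13 60 to hit its cap of 60 — 60 left.
J10: +60 (room for 90) → 60. Pool exhausted.
Total = 13×60 + 20×60 + 27×25 + 21×65 = 4020.

4020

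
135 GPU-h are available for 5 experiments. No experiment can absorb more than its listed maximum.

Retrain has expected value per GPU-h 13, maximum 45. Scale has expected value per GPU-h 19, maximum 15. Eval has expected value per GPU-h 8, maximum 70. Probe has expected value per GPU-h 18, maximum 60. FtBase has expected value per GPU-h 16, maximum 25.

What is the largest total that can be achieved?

Rank by expected value per GPU-h: Scale 19 > Probe 18 > FtBase 16 > Retrain 13 > Eval 8.
Give Scale 15 to hit its cap of 15 → 120 left.
Give Probe 60 to hit its cap of 60 → 60 left.
FtBase: +25 to 25 (cap) → 35 left.
Retrain: +35 (room for 45) → 35. Pool exhausted.
Total = 13×35 + 19×15 + 18×60 + 16×25 = 2220.

2220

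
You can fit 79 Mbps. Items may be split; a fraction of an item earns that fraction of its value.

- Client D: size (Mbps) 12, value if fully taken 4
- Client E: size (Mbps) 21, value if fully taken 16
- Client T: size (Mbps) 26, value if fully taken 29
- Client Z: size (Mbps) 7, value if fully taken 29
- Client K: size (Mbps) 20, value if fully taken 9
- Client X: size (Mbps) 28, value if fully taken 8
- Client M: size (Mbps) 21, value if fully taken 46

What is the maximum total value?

121.8

Rank by value-to-size ratio: Client Z 29/7≈4.14, Client M 46/21≈2.19, Client T 29/26≈1.12, Client E 16/21≈0.762, Client K 9/20≈0.45, Client D 4/12≈0.333, Client X 8/28≈0.286.
All 7 Mbps of Client Z fit (value 29) → 72 remain.
All 21 Mbps of Client M fit (value 46) → 51 remain.
All 26 Mbps of Client T fit (value 29) → 25 remain.
Client E: take in full, 21 Mbps for value 16 → 4 left.
4 Mbps left: a 4/20 share of Client K gives 9×4/20 = 1.8.
Total value = 121.8.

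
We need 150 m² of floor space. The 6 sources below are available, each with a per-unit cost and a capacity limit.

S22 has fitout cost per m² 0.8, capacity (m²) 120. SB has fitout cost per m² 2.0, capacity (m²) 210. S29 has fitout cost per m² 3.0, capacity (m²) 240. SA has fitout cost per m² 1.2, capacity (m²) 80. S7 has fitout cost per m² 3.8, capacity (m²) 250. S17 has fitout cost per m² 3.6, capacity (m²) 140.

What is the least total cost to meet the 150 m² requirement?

132

Cheapest first:
S22 at 0.8: take all 120 m² ; 30 still needed.
Take 30 from SA at 1.2 to finish.
SB, S29, S17, S7: unused.
Cost = 120×0.8 + 30×1.2 = 132.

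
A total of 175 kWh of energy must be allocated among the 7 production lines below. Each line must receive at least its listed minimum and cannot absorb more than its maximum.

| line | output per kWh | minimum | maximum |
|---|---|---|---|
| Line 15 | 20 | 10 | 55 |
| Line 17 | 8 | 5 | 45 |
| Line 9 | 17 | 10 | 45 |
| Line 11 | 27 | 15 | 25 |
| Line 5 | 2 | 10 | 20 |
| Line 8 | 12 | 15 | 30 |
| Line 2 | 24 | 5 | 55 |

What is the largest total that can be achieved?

Meeting every minimum uses 10+5+10+15+10+15+5 = 70 kWh, leaving 105.
Order the production lines by output per kWh: Line 11 27 > Line 2 24 > Line 15 20 > Line 9 17 > Line 8 12 > Line 17 8 > Line 5 2.
Give Line 11 10 more to hit its cap of 25 → 95 left.
Give Line 2 50 more to hit its cap of 55 → 45 left.
Line 15: +45 to 55 (cap) → 0 left.
Total = 20×55 + 8×5 + 17×10 + 27×25 + 2×10 + 12×15 + 24×55 = 3505.

3505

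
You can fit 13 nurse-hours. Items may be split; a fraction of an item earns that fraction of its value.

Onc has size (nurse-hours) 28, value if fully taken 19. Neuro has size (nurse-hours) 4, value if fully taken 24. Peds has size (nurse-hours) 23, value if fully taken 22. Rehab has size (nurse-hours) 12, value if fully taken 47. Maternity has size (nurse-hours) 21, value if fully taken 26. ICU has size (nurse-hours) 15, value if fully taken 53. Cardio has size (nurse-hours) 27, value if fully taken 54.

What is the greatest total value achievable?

59.25

Sort by value density: Neuro 24/4≈6, Rehab 47/12≈3.92, ICU 53/15≈3.53, Cardio 54/27≈2, Maternity 26/21≈1.24, Peds 22/23≈0.957, Onc 19/28≈0.679.
Take all of Neuro (4 nurse-hours, value 24) → 9 nurse-hours left.
Fill the last 9 nurse-hours with part of Rehab: 9/12 of it earns 35.25.
Total value = 59.25.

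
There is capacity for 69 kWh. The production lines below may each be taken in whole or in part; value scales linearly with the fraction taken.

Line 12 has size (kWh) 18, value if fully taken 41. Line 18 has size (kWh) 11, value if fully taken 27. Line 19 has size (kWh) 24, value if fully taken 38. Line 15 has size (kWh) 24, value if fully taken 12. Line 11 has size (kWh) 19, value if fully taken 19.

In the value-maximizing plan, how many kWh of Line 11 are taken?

Sort by value density: Line 18 27/11≈2.45, Line 12 41/18≈2.28, Line 19 38/24≈1.58, Line 11 19/19≈1, Line 15 12/24≈0.5.
Line 18: take in full, 11 kWh for value 27 ; 58 left.
Line 12: take in full, 18 kWh for value 41 ; 40 left.
Line 19: take in full, 24 kWh for value 38 ; 16 left.
Only 16 kWh remain; take 16/19 of Line 11 for value 19×16/19 = 16.

16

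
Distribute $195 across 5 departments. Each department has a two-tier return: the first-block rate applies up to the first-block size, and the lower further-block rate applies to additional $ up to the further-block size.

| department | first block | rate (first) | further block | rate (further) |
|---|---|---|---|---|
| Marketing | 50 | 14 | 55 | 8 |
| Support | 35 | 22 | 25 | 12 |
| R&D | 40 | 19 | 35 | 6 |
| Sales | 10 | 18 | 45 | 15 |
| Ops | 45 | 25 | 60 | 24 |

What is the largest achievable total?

Treat each block as its own option and order by rate: Ops/first 25 > Ops/second 24 > Support/first 22 > R&D/first 19 > Sales/first 18 > Sales/second 15 > Marketing/first 14 > Support/second 12 > Marketing/second 8 > R&D/second 6.
Fill Ops first block (45 at 25) → 150 left.
Ops second at 24: fill all 60 → 90 left.
Support first at 22: fill all 35 → 55 left.
R&D/first (19): +40 → 15 left.
Sales first at 18: fill all 10 → 5 left.
Sales/second: +5 of 45 at 15; pool empty.
Total = 25×45 + 24×60 + 22×35 + 19×40 + 18×10 + 15×5 = 4350.

4350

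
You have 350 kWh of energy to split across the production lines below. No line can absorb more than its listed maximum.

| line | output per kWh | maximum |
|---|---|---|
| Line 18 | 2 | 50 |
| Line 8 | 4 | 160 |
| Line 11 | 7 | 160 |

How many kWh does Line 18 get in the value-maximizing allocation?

Order the production lines by output per kWh: Line 11 7 > Line 8 4 > Line 18 2.
Line 11: +160 to 160 (cap) — 190 left.
Give Line 8 160 to hit its cap of 160 — 30 left.
Line 18: +30 (room for 50) → 30. Pool exhausted.

30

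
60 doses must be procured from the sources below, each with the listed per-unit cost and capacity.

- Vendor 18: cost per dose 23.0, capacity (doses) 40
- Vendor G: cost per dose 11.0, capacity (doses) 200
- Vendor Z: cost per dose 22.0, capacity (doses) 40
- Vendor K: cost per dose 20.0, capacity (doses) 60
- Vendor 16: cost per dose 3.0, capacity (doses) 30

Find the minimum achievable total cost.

420

Cheapest first:
Take 30 from Vendor 16 at 3.0 → need 30 more.
Take 30 from Vendor G at 11.0 to finish.
Vendor K, Vendor Z, Vendor 18: unused.
Cost = 30×3.0 + 30×11.0 = 420.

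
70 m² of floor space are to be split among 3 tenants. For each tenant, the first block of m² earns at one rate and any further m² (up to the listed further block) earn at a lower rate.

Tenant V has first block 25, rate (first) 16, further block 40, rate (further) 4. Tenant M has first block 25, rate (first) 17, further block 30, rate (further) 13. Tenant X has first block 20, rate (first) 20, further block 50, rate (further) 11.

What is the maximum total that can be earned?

Treat each block as its own option and order by rate: Tenant X/first 20 > Tenant M/first 17 > Tenant V/first 16 > Tenant M/second 13 > Tenant X/second 11 > Tenant V/second 4.
Tenant X/first (20): +20 — 50 left.
Tenant M first at 17: fill all 25 — 25 left.
Tenant V/first (16): +25 — 0 left.
Total = 20×20 + 17×25 + 16×25 = 1225.

1225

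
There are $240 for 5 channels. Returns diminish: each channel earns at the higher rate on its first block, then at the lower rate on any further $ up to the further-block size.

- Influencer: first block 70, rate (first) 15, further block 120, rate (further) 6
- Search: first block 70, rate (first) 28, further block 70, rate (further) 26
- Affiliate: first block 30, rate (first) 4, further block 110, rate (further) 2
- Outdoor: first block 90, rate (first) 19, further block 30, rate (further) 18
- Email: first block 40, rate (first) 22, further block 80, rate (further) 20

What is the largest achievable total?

5860

Rank every tier by rate: Search/T1 28 > Search/T2 26 > Email/T1 22 > Email/T2 20 > Outdoor/T1 19 > Outdoor/T2 18 > Influencer/T1 15 > Influencer/T2 6 > Affiliate/T1 4 > Affiliate/T2 2.
Search/T1 (28): +70 → 170 left.
Search/T2 (26): +70 → 100 left.
Fill Email T1 block (40 at 22) → 60 left.
Email T2 at 20: only 60 left, fill 60.
Total = 28×70 + 26×70 + 22×40 + 20×60 = 5860.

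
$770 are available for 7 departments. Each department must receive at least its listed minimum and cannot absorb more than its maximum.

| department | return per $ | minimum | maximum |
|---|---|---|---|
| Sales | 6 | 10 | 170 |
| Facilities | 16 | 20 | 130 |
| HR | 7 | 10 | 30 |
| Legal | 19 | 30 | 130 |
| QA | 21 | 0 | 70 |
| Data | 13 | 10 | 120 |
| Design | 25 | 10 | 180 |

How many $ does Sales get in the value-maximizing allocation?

Meeting every minimum uses 10+20+10+30+0+10+10 = 90 $, leaving 680.
Rank by return per $: Design 25 > QA 21 > Legal 19 > Facilities 16 > Data 13 > HR 7 > Sales 6.
Design: +170 to 180 (cap) — 510 left.
QA: +70 to 70 (cap) — 440 left.
Give Legal 100 more to hit its cap of 130 — 340 left.
Facilities: +110 to 130 (cap) — 230 left.
Data takes 110 more to reach its cap of 120 — 120 left.
HR: +20 to 30 (cap) — 100 left.
Sales has room for 160 more but only 100 remain, so it gets 110.

110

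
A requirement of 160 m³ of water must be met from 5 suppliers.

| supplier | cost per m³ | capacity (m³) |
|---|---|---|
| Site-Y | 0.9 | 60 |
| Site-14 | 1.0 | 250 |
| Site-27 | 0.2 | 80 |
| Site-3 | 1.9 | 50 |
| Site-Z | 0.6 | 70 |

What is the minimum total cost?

Fill from the cheapest supplier first.
Site-27 at 0.2: take all 80 m³ → 80 still needed.
Site-Z at 0.6: take all 70 m³ → 10 still needed.
Site-Y (0.9): take the remaining 10 → done.
Site-14, Site-3: unused.
Cost = 80×0.2 + 70×0.6 + 10×0.9 = 67.

67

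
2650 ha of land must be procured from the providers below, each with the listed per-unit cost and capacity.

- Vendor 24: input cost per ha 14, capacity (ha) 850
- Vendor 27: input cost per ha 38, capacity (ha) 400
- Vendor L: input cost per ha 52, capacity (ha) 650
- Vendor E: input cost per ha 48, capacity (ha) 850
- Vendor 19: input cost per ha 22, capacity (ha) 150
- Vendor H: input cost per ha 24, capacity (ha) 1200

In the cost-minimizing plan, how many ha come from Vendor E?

Cheapest first:
Take 850 from Vendor 24 at 14 — need 1800 more.
Vendor 19 (22): use full 150 — 1650 ha to go.
Vendor H at 24: take all 1200 ha — 450 still needed.
Take 400 from Vendor 27 at 38 — need 50 more.
Vendor E at 48: take 50 of its 850 — requirement met.
Vendor L: unused.

50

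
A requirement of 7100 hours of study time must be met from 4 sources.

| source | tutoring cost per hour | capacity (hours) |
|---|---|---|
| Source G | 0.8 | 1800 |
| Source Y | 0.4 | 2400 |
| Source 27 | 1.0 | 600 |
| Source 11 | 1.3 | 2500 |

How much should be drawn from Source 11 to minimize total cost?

2300

Use sources in increasing cost order.
Source Y at 0.4: take all 2400 hours → 4700 still needed.
Source G (0.8): use full 1800 → 2900 hours to go.
Source 27 (1.0): use full 600 → 2300 hours to go.
Source 11 at 1.3: take 2300 of its 2500 → requirement met.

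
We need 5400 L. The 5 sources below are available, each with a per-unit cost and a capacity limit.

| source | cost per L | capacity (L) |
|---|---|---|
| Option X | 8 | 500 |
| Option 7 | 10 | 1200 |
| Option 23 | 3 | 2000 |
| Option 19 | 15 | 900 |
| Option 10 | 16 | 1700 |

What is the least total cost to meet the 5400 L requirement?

Cheapest first:
Option 23 at 3: take all 2000 L ; 3400 still needed.
Option X at 8: take all 500 L ; 2900 still needed.
Option 7 (10): use full 1200 ; 1700 L to go.
Option 19 (15): use full 900 ; 800 L to go.
Option 10 (16): take the remaining 800 ; done.
Cost = 2000×3 + 500×8 + 1200×10 + 900×15 + 800×16 = 48300.

48300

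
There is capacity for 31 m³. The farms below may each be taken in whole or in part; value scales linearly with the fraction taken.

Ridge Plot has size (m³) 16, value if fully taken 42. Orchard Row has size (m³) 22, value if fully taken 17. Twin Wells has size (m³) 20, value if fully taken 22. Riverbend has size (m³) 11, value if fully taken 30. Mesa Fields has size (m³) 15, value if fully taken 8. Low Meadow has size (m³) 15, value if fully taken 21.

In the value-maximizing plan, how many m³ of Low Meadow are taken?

Best value per unit of size first: Riverbend 30/11≈2.73, Ridge Plot 42/16≈2.62, Low Meadow 21/15≈1.4, Twin Wells 22/20≈1.1, Orchard Row 17/22≈0.773, Mesa Fields 8/15≈0.533.
All 11 m³ of Riverbend fit (value 30) — 20 remain.
Take all of Ridge Plot (16 m³, value 42) — 4 m³ left.
4 m³ left: a 4/15 share of Low Meadow gives 21×4/15 = 5.6.

4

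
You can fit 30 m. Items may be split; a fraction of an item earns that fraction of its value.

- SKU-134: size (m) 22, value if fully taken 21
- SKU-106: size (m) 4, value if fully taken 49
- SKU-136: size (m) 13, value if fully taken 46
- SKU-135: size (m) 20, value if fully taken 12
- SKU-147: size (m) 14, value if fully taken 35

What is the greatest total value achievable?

Sort by value density: SKU-106 49/4≈12.2, SKU-136 46/13≈3.54, SKU-147 35/14≈2.5, SKU-134 21/22≈0.955, SKU-135 12/20≈0.6.
SKU-106: take in full, 4 m for value 49 ; 26 left.
All 13 m of SKU-136 fit (value 46) ; 13 remain.
Only 13 m remain; take 13/14 of SKU-147 for value 35×13/14 = 32.5.
Total value = 127.5.

127.5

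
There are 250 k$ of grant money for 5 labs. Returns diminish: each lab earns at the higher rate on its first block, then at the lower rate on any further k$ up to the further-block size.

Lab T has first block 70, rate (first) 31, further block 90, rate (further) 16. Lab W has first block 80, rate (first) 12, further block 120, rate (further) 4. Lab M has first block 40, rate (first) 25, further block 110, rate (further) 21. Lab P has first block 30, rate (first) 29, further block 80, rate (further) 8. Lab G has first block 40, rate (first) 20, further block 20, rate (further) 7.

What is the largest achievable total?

Order all 10 blocks by rate: Lab T/tier1 31 > Lab P/tier1 29 > Lab M/tier1 25 > Lab M/tier2 21 > Lab G/tier1 20 > Lab T/tier2 16 > Lab W/tier1 12 > Lab P/tier2 8 > Lab G/tier2 7 > Lab W/tier2 4.
Lab T tier1 at 31: fill all 70 — 180 left.
Lab P tier1 at 29: fill all 30 — 150 left.
Fill Lab M tier1 block (40 at 25) — 110 left.
Fill Lab M tier2 block (110 at 21) — 0 left.
Total = 31×70 + 29×30 + 25×40 + 21×110 = 6350.

6350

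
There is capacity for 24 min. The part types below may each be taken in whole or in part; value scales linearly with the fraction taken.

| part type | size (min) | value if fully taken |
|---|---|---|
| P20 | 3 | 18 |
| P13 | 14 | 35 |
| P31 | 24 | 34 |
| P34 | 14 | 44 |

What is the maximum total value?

Best value per unit of size first: P20 18/3≈6, P34 44/14≈3.14, P13 35/14≈2.5, P31 34/24≈1.42.
All 3 min of P20 fit (value 18) — 21 remain.
Take all of P34 (14 min, value 44) — 7 min left.
7 min left: a 7/14 share of P13 gives 35×7/14 = 17.5.
Total value = 79.5.

79.5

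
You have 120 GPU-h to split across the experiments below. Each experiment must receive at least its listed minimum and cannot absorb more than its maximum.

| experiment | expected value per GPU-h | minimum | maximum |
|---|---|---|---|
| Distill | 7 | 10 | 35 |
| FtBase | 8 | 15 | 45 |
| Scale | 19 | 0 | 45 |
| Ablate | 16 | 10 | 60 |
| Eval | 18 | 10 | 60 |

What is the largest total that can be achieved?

1925

Meeting every minimum uses 10+15+0+10+10 = 45 GPU-h, leaving 75.
Highest expected value per GPU-h first: Scale 19 > Eval 18 > Ablate 16 > FtBase 8 > Distill 7.
Scale takes 45 more to reach its cap of 45 ; 30 left.
Eval has room for 50 more but only 30 remain, so it gets 40.
Total = 7×10 + 8×15 + 19×45 + 16×10 + 18×40 = 1925.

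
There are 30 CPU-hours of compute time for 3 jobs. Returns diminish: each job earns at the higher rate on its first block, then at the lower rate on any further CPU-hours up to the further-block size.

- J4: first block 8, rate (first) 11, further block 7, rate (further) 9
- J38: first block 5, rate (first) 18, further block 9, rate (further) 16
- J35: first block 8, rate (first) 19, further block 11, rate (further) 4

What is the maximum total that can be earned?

474

Rank every tier by rate: J35/T1 19 > J38/T1 18 > J38/T2 16 > J4/T1 11 > J4/T2 9 > J35/T2 4.
Fill J35 T1 block (8 at 19) ; 22 left.
Fill J38 T1 block (5 at 18) ; 17 left.
Fill J38 T2 block (9 at 16) ; 8 left.
Fill J4 T1 block (8 at 11) ; 0 left.
Total = 19×8 + 18×5 + 16×9 + 11×8 = 474.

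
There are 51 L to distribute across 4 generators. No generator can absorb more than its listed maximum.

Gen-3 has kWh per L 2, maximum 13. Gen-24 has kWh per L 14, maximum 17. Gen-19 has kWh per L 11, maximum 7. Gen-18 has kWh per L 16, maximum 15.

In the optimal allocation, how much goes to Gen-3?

12

Highest kWh per L first: Gen-18 16 > Gen-24 14 > Gen-19 11 > Gen-3 2.
Gen-18 takes 15 to reach its cap of 15 → 36 left.
Gen-24 takes 17 to reach its cap of 17 → 19 left.
Give Gen-19 7 to hit its cap of 7 → 12 left.
Gen-3 has room for 13 but only 12 remain, so it gets 12.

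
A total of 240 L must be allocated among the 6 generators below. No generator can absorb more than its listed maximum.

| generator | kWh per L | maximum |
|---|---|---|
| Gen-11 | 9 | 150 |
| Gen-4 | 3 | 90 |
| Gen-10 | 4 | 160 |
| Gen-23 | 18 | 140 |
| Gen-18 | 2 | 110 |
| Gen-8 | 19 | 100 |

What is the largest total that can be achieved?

4420

Order the generators by kWh per L: Gen-8 19 > Gen-23 18 > Gen-11 9 > Gen-10 4 > Gen-4 3 > Gen-18 2.
Gen-8 takes 100 to reach its cap of 100 → 140 left.
Gen-23: +140 to 140 (cap) → 0 left.
Total = 18×140 + 19×100 = 4420.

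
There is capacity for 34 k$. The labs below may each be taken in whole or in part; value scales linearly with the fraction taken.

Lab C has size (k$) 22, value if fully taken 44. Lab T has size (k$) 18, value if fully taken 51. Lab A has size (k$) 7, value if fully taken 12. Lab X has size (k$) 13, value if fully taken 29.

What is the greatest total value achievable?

Best value per unit of size first: Lab T 51/18≈2.83, Lab X 29/13≈2.23, Lab C 44/22≈2, Lab A 12/7≈1.71.
Lab T: take in full, 18 k$ for value 51 → 16 left.
Lab X: take in full, 13 k$ for value 29 → 3 left.
Only 3 k$ remain; take 3/22 of Lab C for value 44×3/22 = 6.
Total value = 86.

86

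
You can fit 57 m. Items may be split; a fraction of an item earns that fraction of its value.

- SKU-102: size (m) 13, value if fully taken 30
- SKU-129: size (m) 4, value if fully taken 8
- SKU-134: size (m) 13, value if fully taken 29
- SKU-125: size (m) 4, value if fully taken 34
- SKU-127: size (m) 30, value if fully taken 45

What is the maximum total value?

135.5

Rank by value-to-size ratio: SKU-125 34/4≈8.5, SKU-102 30/13≈2.31, SKU-134 29/13≈2.23, SKU-129 8/4≈2, SKU-127 45/30≈1.5.
All 4 m of SKU-125 fit (value 34) → 53 remain.
Take all of SKU-102 (13 m, value 30) → 40 m left.
SKU-134: take in full, 13 m for value 29 → 27 left.
All 4 m of SKU-129 fit (value 8) → 23 remain.
23 m left: a 23/30 share of SKU-127 gives 45×23/30 = 34.5.
Total value = 135.5.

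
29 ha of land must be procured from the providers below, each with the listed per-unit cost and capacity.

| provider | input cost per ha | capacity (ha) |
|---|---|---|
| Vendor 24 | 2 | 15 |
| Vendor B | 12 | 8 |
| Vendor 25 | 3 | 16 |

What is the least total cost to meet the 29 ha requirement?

72

Cheapest first:
Take 15 from Vendor 24 at 2 — need 14 more.
Vendor 25 (3): take the remaining 14 — done.
Vendor B: unused.
Cost = 15×2 + 14×3 = 72.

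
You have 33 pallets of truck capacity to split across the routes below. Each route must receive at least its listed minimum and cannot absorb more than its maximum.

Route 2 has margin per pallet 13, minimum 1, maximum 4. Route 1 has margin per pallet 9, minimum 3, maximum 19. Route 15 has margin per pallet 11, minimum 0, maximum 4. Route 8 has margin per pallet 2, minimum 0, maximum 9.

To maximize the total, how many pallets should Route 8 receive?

Meeting every minimum uses 1+3+0+0 = 4 pallets, leaving 29.
Order the routes by margin per pallet: Route 2 13 > Route 15 11 > Route 1 9 > Route 8 2.
Give Route 2 3 more to hit its cap of 4 → 26 left.
Route 15 takes 4 more to reach its cap of 4 → 22 left.
Route 1: +16 to 19 (cap) → 6 left.
Only 6 left; Route 8 takes them to reach 6.

6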